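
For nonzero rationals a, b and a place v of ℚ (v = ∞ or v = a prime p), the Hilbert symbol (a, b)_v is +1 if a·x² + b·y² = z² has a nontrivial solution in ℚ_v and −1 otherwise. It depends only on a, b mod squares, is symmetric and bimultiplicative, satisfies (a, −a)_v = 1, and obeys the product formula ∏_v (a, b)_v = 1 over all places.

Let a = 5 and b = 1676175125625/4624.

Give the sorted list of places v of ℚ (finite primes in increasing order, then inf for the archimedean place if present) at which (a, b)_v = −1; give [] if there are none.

[13, 23]

Mod squares: a ≡ 5, b ≡ 3289. Check v ∈ {∞, 2, 3, 5, 7, 11, 13, 17, 23, 43}.
v=7: a=7^0·(≡5), b=7^2·(≡6) mod 7; (5|7)=-1, (6|7)=-1; (−1)^{0·2·3}·(-1)^2·(-1)^0 = +1.
v=13: a=13^0·(≡5), b=13^1·(≡11) mod 13; (5|13)=-1, (11|13)=-1; (−1)^{0·1·6}·(-1)^1·(-1)^0 = -1.
v=5: a=5^1·(≡1), b=5^4·(≡4) mod 5; (1|5)=+1, (4|5)=+1; (−1)^{1·4·2}·(+1)^4·(+1)^1 = +1.
v=17: a=17^0·(≡5), b=17^-2·(≡9) mod 17; (5|17)=-1, (9|17)=+1; (−1)^{0·-2·8}·(-1)^-2·(+1)^0 = +1.
v=23: a=23^0·(≡5), b=23^1·(≡7) mod 23; (5|23)=-1, (7|23)=-1; (−1)^{0·1·11}·(-1)^1·(-1)^0 = -1.
v=11: a=11^0·(≡5), b=11^1·(≡10) mod 11; (5|11)=+1, (10|11)=-1; (−1)^{0·1·5}·(+1)^1·(-1)^0 = +1.
v=2: v_2(a)=0, v_2(b)=-4; units ≡ 5, 1 (mod 8); ε·ε+αω+βω = 0·0+0·0+-4·1 ≡ 0  ⇒  (a,b)_2 = +1.
v=3: a=3^0·(≡2), b=3^2·(≡1) mod 3; (2|3)=-1, (1|3)=+1; (−1)^{0·2·1}·(-1)^2·(+1)^0 = +1.
v=∞: 5 > 0 and 3289 > 0  ⇒  (a,b)_∞ = +1.
v=43: a=43^0·(≡5), b=43^2·(≡16) mod 43; (5|43)=-1, (16|43)=+1; (−1)^{0·2·21}·(-1)^2·(+1)^0 = +1.
(5, 3289 / ℚ) ramifies at {13, 23}: a division algebra.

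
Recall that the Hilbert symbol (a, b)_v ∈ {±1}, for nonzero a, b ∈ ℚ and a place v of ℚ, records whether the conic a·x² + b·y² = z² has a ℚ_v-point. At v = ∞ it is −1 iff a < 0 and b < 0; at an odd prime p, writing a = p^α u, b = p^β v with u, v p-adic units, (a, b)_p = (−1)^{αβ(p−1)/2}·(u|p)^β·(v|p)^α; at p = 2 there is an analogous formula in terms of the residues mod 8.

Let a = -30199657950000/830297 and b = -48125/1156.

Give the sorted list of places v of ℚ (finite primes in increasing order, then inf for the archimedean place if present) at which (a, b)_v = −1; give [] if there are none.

(a, b) ≡ (-19635, -77) mod (ℚ^×)²; places V = {2, 3, 5, 7, 11, 13, 17, ∞}.
(a,b)_∞: sgn(-19635)=−, sgn(-77)=−, so -1.
(a,b)_3: α=3, u≡1; β=0, v≡1 (mod 3); (1|3)=+1, (1|3)=+1; sign (−1)^0·+1^0·+1^3 = +1.
(a,b)_5: α=5, u≡3; β=4, v≡3 (mod 5); (3|5)=-1, (3|5)=-1; sign (−1)^0·-1^4·-1^5 = -1.
(a,b)_13: α=-2, u≡6; β=0, v≡12 (mod 13); (6|13)=-1, (12|13)=+1; sign (−1)^0·-1^0·+1^-2 = +1.
(a,b)_17: α=-3, u≡1; β=-2, v≡9 (mod 17); (1|17)=+1, (9|17)=+1; sign (−1)^0·+1^-2·+1^-3 = +1.
(a,b)_2: α=4, β=-2; u≡5, v≡3 (mod 8); ε(u)ε(v)=0·1, αω(v)=4·1, βω(u)=-2·1; sum ≡ 0  ⇒  +1.
(a,b)_11: α=3, u≡6; β=1, v≡3 (mod 11); (6|11)=-1, (3|11)=+1; sign (−1)^1·-1^1·+1^3 = +1.
(a,b)_7: α=5, u≡1; β=1, v≡6 (mod 7); (1|7)=+1, (6|7)=-1; sign (−1)^1·+1^1·-1^5 = +1.
(-19635, -77 / ℚ) ramifies at {5, ∞}: a division algebra.

[5, inf]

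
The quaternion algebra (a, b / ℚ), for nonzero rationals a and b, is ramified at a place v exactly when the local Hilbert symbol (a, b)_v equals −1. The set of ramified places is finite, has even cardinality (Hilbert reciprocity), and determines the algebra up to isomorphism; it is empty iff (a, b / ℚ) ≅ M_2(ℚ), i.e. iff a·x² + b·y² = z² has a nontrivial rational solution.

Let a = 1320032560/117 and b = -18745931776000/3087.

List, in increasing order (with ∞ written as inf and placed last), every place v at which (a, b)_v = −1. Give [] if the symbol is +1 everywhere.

[2, 11]

Mod squares: a ≡ 1495, b ≡ -5005. Check v ∈ {∞, 2, 3, 5, 7, 11, 13, 23}.
v=13: a=13^-1·(≡6), b=13^1·(≡7) mod 13; (6|13)=-1, (7|13)=-1; (−1)^{-1·1·6}·(-1)^1·(-1)^-1 = +1.
v=∞: 1495 > 0 and -5005 < 0  ⇒  (a,b)_∞ = +1.
v=2: v_2(a)=4, v_2(b)=14; units ≡ 7, 3 (mod 8); ε·ε+αω+βω = 1·1+4·1+14·0 ≡ 1  ⇒  (a,b)_2 = -1.
v=7: a=7^2·(≡2), b=7^-3·(≡6) mod 7; (2|7)=+1, (6|7)=-1; (−1)^{2·-3·3}·(+1)^-3·(-1)^2 = +1.
v=23: a=23^1·(≡19), b=23^2·(≡3) mod 23; (19|23)=-1, (3|23)=+1; (−1)^{1·2·11}·(-1)^2·(+1)^1 = +1.
v=5: a=5^1·(≡1), b=5^3·(≡1) mod 5; (1|5)=+1, (1|5)=+1; (−1)^{1·3·2}·(+1)^3·(+1)^1 = +1.
v=3: a=3^-2·(≡1), b=3^-2·(≡2) mod 3; (1|3)=+1, (2|3)=-1; (−1)^{-2·-2·1}·(+1)^-2·(-1)^-2 = +1.
v=11: a=11^4·(≡10), b=11^3·(≡10) mod 11; (10|11)=-1, (10|11)=-1; (−1)^{4·3·5}·(-1)^3·(-1)^4 = -1.
(1495, -5005 / ℚ) ramifies at {2, 11}: a division algebra.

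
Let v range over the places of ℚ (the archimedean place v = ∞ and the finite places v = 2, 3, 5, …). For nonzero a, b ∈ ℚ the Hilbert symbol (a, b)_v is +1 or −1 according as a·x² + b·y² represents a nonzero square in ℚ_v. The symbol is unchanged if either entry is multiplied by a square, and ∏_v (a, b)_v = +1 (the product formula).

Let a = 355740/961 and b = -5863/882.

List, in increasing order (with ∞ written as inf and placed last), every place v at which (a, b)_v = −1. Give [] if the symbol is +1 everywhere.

[13, 41]

Mod squares: a ≡ 15, b ≡ -11726. Check v ∈ {∞, 2, 3, 5, 7, 11, 13, 31, 41}.
v=41: a=41^0·(≡15), b=41^1·(≡1) mod 41; (15|41)=-1, (1|41)=+1; (−1)^{0·1·20}·(-1)^1·(+1)^0 = -1.
v=∞: 15 > 0 and -11726 < 0  ⇒  (a,b)_∞ = +1.
v=13: a=13^0·(≡5), b=13^1·(≡11) mod 13; (5|13)=-1, (11|13)=-1; (−1)^{0·1·6}·(-1)^1·(-1)^0 = -1.
v=7: a=7^2·(≡4), b=7^-2·(≡6) mod 7; (4|7)=+1, (6|7)=-1; (−1)^{2·-2·3}·(+1)^-2·(-1)^2 = +1.
v=11: a=11^2·(≡9), b=11^1·(≡3) mod 11; (9|11)=+1, (3|11)=+1; (−1)^{2·1·5}·(+1)^1·(+1)^2 = +1.
v=2: v_2(a)=2, v_2(b)=-1; units ≡ 7, 1 (mod 8); ε·ε+αω+βω = 1·0+2·0+-1·0 ≡ 0  ⇒  (a,b)_2 = +1.
v=5: a=5^1·(≡3), b=5^0·(≡1) mod 5; (3|5)=-1, (1|5)=+1; (−1)^{1·0·2}·(-1)^0·(+1)^1 = +1.
v=31: a=31^-2·(≡15), b=31^0·(≡13) mod 31; (15|31)=-1, (13|31)=-1; (−1)^{-2·0·15}·(-1)^0·(-1)^-2 = +1.
v=3: a=3^1·(≡2), b=3^-2·(≡1) mod 3; (2|3)=-1, (1|3)=+1; (−1)^{1·-2·1}·(-1)^-2·(+1)^1 = +1.
(15, -11726 / ℚ) ramifies at {13, 41}: a division algebra.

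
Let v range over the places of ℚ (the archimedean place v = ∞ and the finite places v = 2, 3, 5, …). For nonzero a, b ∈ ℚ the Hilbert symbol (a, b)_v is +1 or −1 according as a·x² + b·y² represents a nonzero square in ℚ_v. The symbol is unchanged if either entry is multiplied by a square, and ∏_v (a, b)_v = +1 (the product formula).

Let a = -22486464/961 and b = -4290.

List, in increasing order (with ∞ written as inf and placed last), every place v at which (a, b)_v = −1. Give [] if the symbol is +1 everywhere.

[3, inf]

Mod squares: a ≡ -231, b ≡ -4290. Check v ∈ {∞, 2, 3, 5, 7, 11, 13, 31}.
v=∞: -231 < 0 and -4290 < 0  ⇒  (a,b)_∞ = -1.
v=11: a=11^1·(≡4), b=11^1·(≡6) mod 11; (4|11)=+1, (6|11)=-1; (−1)^{1·1·5}·(+1)^1·(-1)^1 = +1.
v=7: a=7^1·(≡2), b=7^0·(≡1) mod 7; (2|7)=+1, (1|7)=+1; (−1)^{1·0·3}·(+1)^0·(+1)^1 = +1.
v=5: a=5^0·(≡1), b=5^1·(≡2) mod 5; (1|5)=+1, (2|5)=-1; (−1)^{0·1·2}·(+1)^1·(-1)^0 = +1.
v=2: v_2(a)=6, v_2(b)=1; units ≡ 1, 7 (mod 8); ε·ε+αω+βω = 0·1+6·0+1·0 ≡ 0  ⇒  (a,b)_2 = +1.
v=31: a=31^-2·(≡6), b=31^0·(≡19) mod 31; (6|31)=-1, (19|31)=+1; (−1)^{-2·0·15}·(-1)^0·(+1)^-2 = +1.
v=3: a=3^3·(≡1), b=3^1·(≡1) mod 3; (1|3)=+1, (1|3)=+1; (−1)^{3·1·1}·(+1)^1·(+1)^3 = -1.
v=13: a=13^2·(≡1), b=13^1·(≡8) mod 13; (1|13)=+1, (8|13)=-1; (−1)^{2·1·6}·(+1)^1·(-1)^2 = +1.
(-231, -4290 / ℚ) ramifies at {3, ∞}: a division algebra.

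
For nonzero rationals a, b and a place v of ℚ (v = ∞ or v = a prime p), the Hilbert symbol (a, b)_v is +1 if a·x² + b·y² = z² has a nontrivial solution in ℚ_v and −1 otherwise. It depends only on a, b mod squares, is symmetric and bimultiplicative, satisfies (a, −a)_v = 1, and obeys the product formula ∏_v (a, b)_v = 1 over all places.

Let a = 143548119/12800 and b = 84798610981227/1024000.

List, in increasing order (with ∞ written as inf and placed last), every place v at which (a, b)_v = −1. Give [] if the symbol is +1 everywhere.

Mod squares: a ≡ 4862, b ≡ 30. Check v ∈ {∞, 2, 3, 5, 11, 13, 17}.
v=5: a=5^-2·(≡2), b=5^-3·(≡1) mod 5; (2|5)=-1, (1|5)=+1; (−1)^{-2·-3·2}·(-1)^-3·(+1)^-2 = -1.
v=17: a=17^1·(≡12), b=17^2·(≡1) mod 17; (12|17)=-1, (1|17)=+1; (−1)^{1·2·8}·(-1)^2·(+1)^1 = +1.
v=2: v_2(a)=-9, v_2(b)=-13; units ≡ 7, 7 (mod 8); ε·ε+αω+βω = 1·1+-9·0+-13·0 ≡ 1  ⇒  (a,b)_2 = -1.
v=13: a=13^1·(≡10), b=13^2·(≡4) mod 13; (10|13)=+1, (4|13)=+1; (−1)^{1·2·6}·(+1)^2·(+1)^1 = +1.
v=11: a=11^1·(≡8), b=11^2·(≡10) mod 11; (8|11)=-1, (10|11)=-1; (−1)^{1·2·5}·(-1)^2·(-1)^1 = -1.
v=3: a=3^10·(≡2), b=3^15·(≡1) mod 3; (2|3)=-1, (1|3)=+1; (−1)^{10·15·1}·(-1)^15·(+1)^10 = -1.
v=∞: 4862 > 0 and 30 > 0  ⇒  (a,b)_∞ = +1.
(4862, 30 / ℚ) ramifies at {2, 3, 5, 11}: a division algebra.

[2, 3, 5, 11]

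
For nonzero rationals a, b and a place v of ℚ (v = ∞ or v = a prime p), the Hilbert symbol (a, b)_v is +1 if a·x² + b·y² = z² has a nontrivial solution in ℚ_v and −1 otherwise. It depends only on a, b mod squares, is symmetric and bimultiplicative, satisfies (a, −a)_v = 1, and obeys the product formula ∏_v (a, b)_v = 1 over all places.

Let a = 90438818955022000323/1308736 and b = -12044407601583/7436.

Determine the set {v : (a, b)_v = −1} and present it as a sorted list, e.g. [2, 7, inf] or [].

Mod squares: a ≡ 19803, b ≡ -245157. Check v ∈ {∞, 2, 3, 7, 11, 13, 17, 19, 23, 41}.
v=2: v_2(a)=-6, v_2(b)=-2; units ≡ 3, 3 (mod 8); ε·ε+αω+βω = 1·1+-6·1+-2·1 ≡ 1  ⇒  (a,b)_2 = -1.
v=3: a=3^13·(≡1), b=3^9·(≡1) mod 3; (1|3)=+1, (1|3)=+1; (−1)^{13·9·1}·(+1)^9·(+1)^13 = -1.
v=23: a=23^1·(≡5), b=23^1·(≡1) mod 23; (5|23)=-1, (1|23)=+1; (−1)^{1·1·11}·(-1)^1·(+1)^1 = +1.
v=13: a=13^-2·(≡9), b=13^-2·(≡4) mod 13; (9|13)=+1, (4|13)=+1; (−1)^{-2·-2·6}·(+1)^-2·(+1)^-2 = +1.
v=19: a=19^2·(≡17), b=19^1·(≡9) mod 19; (17|19)=+1, (9|19)=+1; (−1)^{2·1·9}·(+1)^1·(+1)^2 = +1.
v=7: a=7^3·(≡4), b=7^2·(≡1) mod 7; (4|7)=+1, (1|7)=+1; (−1)^{3·2·3}·(+1)^2·(+1)^3 = +1.
v=41: a=41^3·(≡10), b=41^2·(≡20) mod 41; (10|41)=+1, (20|41)=+1; (−1)^{3·2·20}·(+1)^2·(+1)^3 = +1.
v=17: a=17^2·(≡1), b=17^1·(≡6) mod 17; (1|17)=+1, (6|17)=-1; (−1)^{2·1·8}·(+1)^1·(-1)^2 = +1.
v=∞: 19803 > 0 and -245157 < 0  ⇒  (a,b)_∞ = +1.
v=11: a=11^-2·(≡1), b=11^-1·(≡10) mod 11; (1|11)=+1, (10|11)=-1; (−1)^{-2·-1·5}·(+1)^-1·(-1)^-2 = +1.
Ram(19803, -245157) = {2, 3}; no ℚ_2-point on the conic.

[2, 3]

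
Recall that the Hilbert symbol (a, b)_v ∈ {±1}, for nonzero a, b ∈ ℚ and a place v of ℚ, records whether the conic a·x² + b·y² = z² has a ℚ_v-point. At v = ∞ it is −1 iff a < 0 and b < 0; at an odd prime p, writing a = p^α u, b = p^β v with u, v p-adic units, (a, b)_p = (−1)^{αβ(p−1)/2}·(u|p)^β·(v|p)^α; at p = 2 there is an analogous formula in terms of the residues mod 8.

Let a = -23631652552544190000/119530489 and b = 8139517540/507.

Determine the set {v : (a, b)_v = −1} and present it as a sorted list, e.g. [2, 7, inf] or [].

(a, b) ≡ (-19, 1155) mod (ℚ^×)²; places V = {2, 3, 5, 7, 11, 13, 19, 29, ∞}.
(a,b)_3: α=4, u≡2; β=-1, v≡1 (mod 3); (2|3)=-1, (1|3)=+1; sign (−1)^0·-1^-1·+1^4 = -1.
(a,b)_19: α=3, u≡8; β=2, v≡14 (mod 19); (8|19)=-1, (14|19)=-1; sign (−1)^0·-1^2·-1^3 = -1.
(a,b)_11: α=6, u≡5; β=5, v≡6 (mod 11); (5|11)=+1, (6|11)=-1; sign (−1)^0·+1^5·-1^6 = +1.
(a,b)_∞: sgn(-19)=−, sgn(1155)=+, so +1.
(a,b)_7: α=4, u≡2; β=1, v≡2 (mod 7); (2|7)=+1, (2|7)=+1; sign (−1)^0·+1^1·+1^4 = +1.
(a,b)_29: α=-4, u≡12; β=0, v≡22 (mod 29); (12|29)=-1, (22|29)=+1; sign (−1)^0·-1^0·+1^-4 = +1.
(a,b)_13: α=-2, u≡8; β=-2, v≡8 (mod 13); (8|13)=-1, (8|13)=-1; sign (−1)^0·-1^-2·-1^-2 = +1.
(a,b)_2: α=4, β=2; u≡5, v≡3 (mod 8); ε(u)ε(v)=0·1, αω(v)=4·1, βω(u)=2·1; sum ≡ 0  ⇒  +1.
(a,b)_5: α=4, u≡4; β=1, v≡4 (mod 5); (4|5)=+1, (4|5)=+1; sign (−1)^0·+1^1·+1^4 = +1.
|Ram(-19, 1155)| = 2, even; anisotropic at {3, 19}.

[3, 19]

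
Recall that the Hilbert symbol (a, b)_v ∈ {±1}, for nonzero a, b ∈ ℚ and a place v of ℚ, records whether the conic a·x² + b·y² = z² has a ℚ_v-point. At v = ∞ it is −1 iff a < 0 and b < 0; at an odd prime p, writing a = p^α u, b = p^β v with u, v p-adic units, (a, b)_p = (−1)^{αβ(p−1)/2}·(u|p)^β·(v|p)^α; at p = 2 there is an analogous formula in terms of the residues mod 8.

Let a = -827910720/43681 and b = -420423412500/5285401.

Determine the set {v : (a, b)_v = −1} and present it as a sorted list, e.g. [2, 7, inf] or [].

Mod squares: a ≡ -105, b ≡ -1365. Check v ∈ {∞, 2, 3, 5, 7, 11, 13, 19}.
v=5: a=5^1·(≡1), b=5^5·(≡3) mod 5; (1|5)=+1, (3|5)=-1; (−1)^{1·5·2}·(+1)^5·(-1)^1 = -1.
v=19: a=19^-2·(≡7), b=19^-2·(≡15) mod 19; (7|19)=+1, (15|19)=-1; (−1)^{-2·-2·9}·(+1)^-2·(-1)^-2 = +1.
v=∞: -105 < 0 and -1365 < 0  ⇒  (a,b)_∞ = -1.
v=11: a=11^-2·(≡5), b=11^-4·(≡7) mod 11; (5|11)=+1, (7|11)=-1; (−1)^{-2·-4·5}·(+1)^-4·(-1)^-2 = +1.
v=13: a=13^2·(≡1), b=13^3·(≡12) mod 13; (1|13)=+1, (12|13)=+1; (−1)^{2·3·6}·(+1)^3·(+1)^2 = +1.
v=2: v_2(a)=6, v_2(b)=2; units ≡ 7, 3 (mod 8); ε·ε+αω+βω = 1·1+6·1+2·0 ≡ 1  ⇒  (a,b)_2 = -1.
v=3: a=3^7·(≡1), b=3^7·(≡1) mod 3; (1|3)=+1, (1|3)=+1; (−1)^{7·7·1}·(+1)^7·(+1)^7 = -1.
v=7: a=7^1·(≡6), b=7^1·(≡4) mod 7; (6|7)=-1, (4|7)=+1; (−1)^{1·1·3}·(-1)^1·(+1)^1 = +1.
Ram(-105, -1365) = {2, 3, 5, ∞}; no ℚ_2-point on the conic.

[2, 3, 5, inf]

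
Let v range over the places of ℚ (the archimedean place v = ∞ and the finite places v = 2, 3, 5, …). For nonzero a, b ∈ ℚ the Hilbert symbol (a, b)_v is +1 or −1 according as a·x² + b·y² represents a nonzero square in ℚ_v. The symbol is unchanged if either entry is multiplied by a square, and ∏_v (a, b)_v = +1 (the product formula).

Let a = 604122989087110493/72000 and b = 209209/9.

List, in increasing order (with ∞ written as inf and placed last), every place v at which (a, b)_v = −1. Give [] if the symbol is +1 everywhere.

[7, 19]

(a, b) ≡ (10465, 1729) mod (ℚ^×)²; places V = {2, 3, 5, 7, 11, 13, 19, 23, 37, ∞}.
(a,b)_2: α=-6, β=0; u≡1, v≡1 (mod 8); ε(u)ε(v)=0·0, αω(v)=-6·0, βω(u)=0·0; sum ≡ 0  ⇒  +1.
(a,b)_19: α=2, u≡13; β=1, v≡18 (mod 19); (13|19)=-1, (18|19)=-1; sign (−1)^0·-1^1·-1^2 = -1.
(a,b)_5: α=-3, u≡3; β=0, v≡1 (mod 5); (3|5)=-1, (1|5)=+1; sign (−1)^0·-1^0·+1^-3 = +1.
(a,b)_37: α=2, u≡35; β=0, v≡30 (mod 37); (35|37)=-1, (30|37)=+1; sign (−1)^0·-1^0·+1^2 = +1.
(a,b)_7: α=1, u≡4; β=1, v≡2 (mod 7); (4|7)=+1, (2|7)=+1; sign (−1)^1·+1^1·+1^1 = -1.
(a,b)_13: α=7, u≡12; β=1, v≡10 (mod 13); (12|13)=+1, (10|13)=+1; sign (−1)^0·+1^1·+1^7 = +1.
(a,b)_23: α=1, u≡8; β=0, v≡18 (mod 23); (8|23)=+1, (18|23)=+1; sign (−1)^0·+1^0·+1^1 = +1.
(a,b)_11: α=2, u≡1; β=2, v≡10 (mod 11); (1|11)=+1, (10|11)=-1; sign (−1)^0·+1^2·-1^2 = +1.
(a,b)_3: α=-2, u≡1; β=-2, v≡1 (mod 3); (1|3)=+1, (1|3)=+1; sign (−1)^0·+1^-2·+1^-2 = +1.
(a,b)_∞: sgn(10465)=+, sgn(1729)=+, so +1.
(10465, 1729 / ℚ) ramifies at {7, 19}: a division algebra.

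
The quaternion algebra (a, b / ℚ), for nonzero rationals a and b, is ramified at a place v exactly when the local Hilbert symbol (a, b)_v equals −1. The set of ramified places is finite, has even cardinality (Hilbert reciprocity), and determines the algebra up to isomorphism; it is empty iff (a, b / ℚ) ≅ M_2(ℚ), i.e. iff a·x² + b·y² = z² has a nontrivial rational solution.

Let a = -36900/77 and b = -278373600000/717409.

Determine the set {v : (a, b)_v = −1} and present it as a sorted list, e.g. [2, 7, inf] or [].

(a, b) ≡ (-3157, -115) mod (ℚ^×)²; places V = {2, 3, 5, 7, 11, 23, 41, ∞}.
(a,b)_23: α=0, u≡22; β=1, v≡13 (mod 23); (22|23)=-1, (13|23)=+1; sign (−1)^0·-1^1·+1^0 = -1.
(a,b)_7: α=-1, u≡1; β=-2, v≡2 (mod 7); (1|7)=+1, (2|7)=+1; sign (−1)^0·+1^-2·+1^-1 = +1.
(a,b)_3: α=2, u≡2; β=2, v≡2 (mod 3); (2|3)=-1, (2|3)=-1; sign (−1)^0·-1^2·-1^2 = +1.
(a,b)_5: α=2, u≡2; β=5, v≡2 (mod 5); (2|5)=-1, (2|5)=-1; sign (−1)^0·-1^5·-1^2 = -1.
(a,b)_41: α=1, u≡16; β=2, v≡20 (mod 41); (16|41)=+1, (20|41)=+1; sign (−1)^0·+1^2·+1^1 = +1.
(a,b)_∞: sgn(-3157)=−, sgn(-115)=−, so -1.
(a,b)_11: α=-1, u≡7; β=-4, v≡2 (mod 11); (7|11)=-1, (2|11)=-1; sign (−1)^0·-1^-4·-1^-1 = -1.
(a,b)_2: α=2, β=8; u≡3, v≡5 (mod 8); ε(u)ε(v)=1·0, αω(v)=2·1, βω(u)=8·1; sum ≡ 0  ⇒  +1.
|Ram(-3157, -115)| = 4, even; anisotropic at {5, 11, 23, ∞}.

[5, 11, 23, inf]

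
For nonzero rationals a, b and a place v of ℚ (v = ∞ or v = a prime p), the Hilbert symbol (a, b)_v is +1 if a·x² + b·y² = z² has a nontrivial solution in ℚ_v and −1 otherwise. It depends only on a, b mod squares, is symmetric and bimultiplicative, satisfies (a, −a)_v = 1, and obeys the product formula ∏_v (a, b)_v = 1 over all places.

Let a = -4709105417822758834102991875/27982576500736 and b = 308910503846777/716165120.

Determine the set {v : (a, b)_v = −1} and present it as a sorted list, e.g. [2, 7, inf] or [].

[5, 7]

(a, b) ≡ (-667, 657685) mod (ℚ^×)²; places V = {2, 5, 7, 11, 13, 17, 19, 23, 29, 43, ∞}.
(a,b)_19: α=4, u≡11; β=1, v≡11 (mod 19); (11|19)=+1, (11|19)=+1; sign (−1)^0·+1^1·+1^4 = +1.
(a,b)_23: α=5, u≡19; β=3, v≡2 (mod 23); (19|23)=-1, (2|23)=+1; sign (−1)^1·-1^3·+1^5 = +1.
(a,b)_13: α=-2, u≡12; β=0, v≡5 (mod 13); (12|13)=+1, (5|13)=-1; sign (−1)^0·+1^0·-1^-2 = +1.
(a,b)_2: α=-14, β=-12; u≡5, v≡5 (mod 8); ε(u)ε(v)=0·0, αω(v)=-14·1, βω(u)=-12·1; sum ≡ 0  ⇒  +1.
(a,b)_17: α=-4, u≡13; β=-2, v≡12 (mod 17); (13|17)=+1, (12|17)=-1; sign (−1)^0·+1^-2·-1^-4 = +1.
(a,b)_11: α=-2, u≡4; β=-2, v≡6 (mod 11); (4|11)=+1, (6|11)=-1; sign (−1)^0·+1^-2·-1^-2 = +1.
(a,b)_7: α=2, u≡3; β=5, v≡2 (mod 7); (3|7)=-1, (2|7)=+1; sign (−1)^0·-1^5·+1^2 = -1.
(a,b)_29: α=1, u≡25; β=0, v≡28 (mod 29); (25|29)=+1, (28|29)=+1; sign (−1)^0·+1^0·+1^1 = +1.
(a,b)_43: α=6, u≡6; β=3, v≡32 (mod 43); (6|43)=+1, (32|43)=-1; sign (−1)^0·+1^3·-1^6 = +1.
(a,b)_∞: sgn(-667)=−, sgn(657685)=+, so +1.
(a,b)_5: α=4, u≡3; β=-1, v≡3 (mod 5); (3|5)=-1, (3|5)=-1; sign (−1)^0·-1^-1·-1^4 = -1.
|Ram(-667, 657685)| = 2, even; anisotropic at {5, 7}.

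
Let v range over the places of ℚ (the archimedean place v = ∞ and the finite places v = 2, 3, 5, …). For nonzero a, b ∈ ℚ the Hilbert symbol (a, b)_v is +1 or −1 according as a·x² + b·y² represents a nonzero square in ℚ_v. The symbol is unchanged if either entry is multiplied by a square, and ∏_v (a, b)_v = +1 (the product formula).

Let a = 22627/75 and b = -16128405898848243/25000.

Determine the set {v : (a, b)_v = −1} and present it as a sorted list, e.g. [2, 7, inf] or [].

[3, 13]

Mod squares: a ≡ 561, b ≡ -30030. Check v ∈ {∞, 2, 3, 5, 7, 11, 13, 17}.
v=13: a=13^0·(≡2), b=13^1·(≡4) mod 13; (2|13)=-1, (4|13)=+1; (−1)^{0·1·6}·(-1)^1·(+1)^0 = -1.
v=5: a=5^-2·(≡4), b=5^-5·(≡4) mod 5; (4|5)=+1, (4|5)=+1; (−1)^{-2·-5·2}·(+1)^-5·(+1)^-2 = +1.
v=∞: 561 > 0 and -30030 < 0  ⇒  (a,b)_∞ = +1.
v=7: a=7^0·(≡2), b=7^1·(≡4) mod 7; (2|7)=+1, (4|7)=+1; (−1)^{0·1·3}·(+1)^1·(+1)^0 = +1.
v=2: v_2(a)=0, v_2(b)=-3; units ≡ 1, 1 (mod 8); ε·ε+αω+βω = 0·0+0·0+-3·0 ≡ 0  ⇒  (a,b)_2 = +1.
v=17: a=17^1·(≡8), b=17^4·(≡15) mod 17; (8|17)=+1, (15|17)=+1; (−1)^{1·4·8}·(+1)^4·(+1)^1 = +1.
v=11: a=11^3·(≡8), b=11^3·(≡1) mod 11; (8|11)=-1, (1|11)=+1; (−1)^{3·3·5}·(-1)^3·(+1)^3 = +1.
v=3: a=3^-1·(≡1), b=3^13·(≡1) mod 3; (1|3)=+1, (1|3)=+1; (−1)^{-1·13·1}·(+1)^13·(+1)^-1 = -1.
Ram(561, -30030) = {3, 13}; no ℚ_3-point on the conic.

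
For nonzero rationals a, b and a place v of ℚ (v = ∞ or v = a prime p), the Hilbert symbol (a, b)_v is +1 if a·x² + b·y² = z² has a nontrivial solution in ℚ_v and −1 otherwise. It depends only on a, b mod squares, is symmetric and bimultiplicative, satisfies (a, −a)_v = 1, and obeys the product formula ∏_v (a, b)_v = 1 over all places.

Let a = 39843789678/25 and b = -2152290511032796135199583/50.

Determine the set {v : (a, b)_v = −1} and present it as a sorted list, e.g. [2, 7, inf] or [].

(a, b) ≡ (4065278, -10846) mod (ℚ^×)²; places V = {2, 3, 5, 7, 11, 17, 19, 29, 31, ∞}.
(a,b)_2: α=1, β=-1; u≡7, v≡1 (mod 8); ε(u)ε(v)=1·0, αω(v)=1·0, βω(u)=-1·0; sum ≡ 0  ⇒  +1.
(a,b)_∞: sgn(4065278)=+, sgn(-10846)=−, so +1.
(a,b)_3: α=4, u≡2; β=8, v≡2 (mod 3); (2|3)=-1, (2|3)=-1; sign (−1)^0·-1^8·-1^4 = +1.
(a,b)_17: α=1, u≡5; β=3, v≡15 (mod 17); (5|17)=-1, (15|17)=+1; sign (−1)^0·-1^3·+1^1 = -1.
(a,b)_19: α=1, u≡8; β=2, v≡15 (mod 19); (8|19)=-1, (15|19)=-1; sign (−1)^0·-1^2·-1^1 = -1.
(a,b)_7: α=1, u≡5; β=2, v≡4 (mod 7); (5|7)=-1, (4|7)=+1; sign (−1)^0·-1^2·+1^1 = +1.
(a,b)_11: α=2, u≡7; β=5, v≡1 (mod 11); (7|11)=-1, (1|11)=+1; sign (−1)^0·-1^5·+1^2 = -1.
(a,b)_5: α=-2, u≡3; β=-2, v≡1 (mod 5); (3|5)=-1, (1|5)=+1; sign (−1)^0·-1^-2·+1^-2 = +1.
(a,b)_29: α=1, u≡28; β=3, v≡21 (mod 29); (28|29)=+1, (21|29)=-1; sign (−1)^0·+1^3·-1^1 = -1.
(a,b)_31: α=1, u≡14; β=2, v≡16 (mod 31); (14|31)=+1, (16|31)=+1; sign (−1)^0·+1^2·+1^1 = +1.
Ram(4065278, -10846) = {11, 17, 19, 29}; no ℚ_11-point on the conic.

[11, 17, 19, 29]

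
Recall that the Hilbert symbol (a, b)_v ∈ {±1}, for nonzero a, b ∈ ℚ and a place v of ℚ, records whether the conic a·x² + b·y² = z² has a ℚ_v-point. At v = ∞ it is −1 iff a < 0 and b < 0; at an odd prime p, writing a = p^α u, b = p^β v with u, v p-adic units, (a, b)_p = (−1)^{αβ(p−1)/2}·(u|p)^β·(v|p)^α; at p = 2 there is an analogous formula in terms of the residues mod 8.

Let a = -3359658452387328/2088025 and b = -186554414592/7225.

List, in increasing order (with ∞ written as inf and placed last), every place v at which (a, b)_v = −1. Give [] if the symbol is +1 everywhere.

(a, b) ≡ (-364182, -182) mod (ℚ^×)²; places V = {2, 3, 5, 7, 13, 17, 23, 29, ∞}.
(a,b)_13: α=1, u≡4; β=1, v≡3 (mod 13); (4|13)=+1, (3|13)=+1; sign (−1)^0·+1^1·+1^1 = +1.
(a,b)_17: α=-4, u≡13; β=-2, v≡5 (mod 17); (13|17)=+1, (5|17)=-1; sign (−1)^0·+1^-2·-1^-4 = +1.
(a,b)_29: α=3, u≡9; β=2, v≡21 (mod 29); (9|29)=+1, (21|29)=-1; sign (−1)^0·+1^2·-1^3 = -1.
(a,b)_23: α=3, u≡18; β=2, v≡4 (mod 23); (18|23)=+1, (4|23)=+1; sign (−1)^0·+1^2·+1^3 = +1.
(a,b)_7: α=1, u≡6; β=1, v≡1 (mod 7); (6|7)=-1, (1|7)=+1; sign (−1)^1·-1^1·+1^1 = +1.
(a,b)_∞: sgn(-364182)=−, sgn(-182)=−, so -1.
(a,b)_5: α=-2, u≡2; β=-2, v≡2 (mod 5); (2|5)=-1, (2|5)=-1; sign (−1)^0·-1^-2·-1^-2 = +1.
(a,b)_2: α=9, β=9; u≡5, v≡5 (mod 8); ε(u)ε(v)=0·0, αω(v)=9·1, βω(u)=9·1; sum ≡ 0  ⇒  +1.
(a,b)_3: α=5, u≡1; β=2, v≡1 (mod 3); (1|3)=+1, (1|3)=+1; sign (−1)^0·+1^2·+1^5 = +1.
(-364182, -182 / ℚ) ramifies at {29, ∞}: a division algebra.

[29, inf]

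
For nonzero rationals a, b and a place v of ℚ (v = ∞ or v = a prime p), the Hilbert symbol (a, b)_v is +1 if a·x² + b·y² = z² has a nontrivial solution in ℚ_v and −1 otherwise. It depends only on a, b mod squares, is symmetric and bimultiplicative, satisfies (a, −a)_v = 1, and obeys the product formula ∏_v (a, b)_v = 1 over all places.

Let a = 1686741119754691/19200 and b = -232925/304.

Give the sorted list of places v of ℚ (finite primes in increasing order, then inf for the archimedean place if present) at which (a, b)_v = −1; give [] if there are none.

(a, b) ≡ (273, -1463) mod (ℚ^×)²; places V = {2, 3, 5, 7, 11, 13, 17, 19, 23, ∞}.
(a,b)_5: α=-2, u≡2; β=2, v≡2 (mod 5); (2|5)=-1, (2|5)=-1; sign (−1)^0·-1^2·-1^-2 = +1.
(a,b)_23: α=2, u≡20; β=0, v≡13 (mod 23); (20|23)=-1, (13|23)=+1; sign (−1)^0·-1^0·+1^2 = +1.
(a,b)_7: α=3, u≡4; β=1, v≡1 (mod 7); (4|7)=+1, (1|7)=+1; sign (−1)^1·+1^1·+1^3 = -1.
(a,b)_3: α=-1, u≡1; β=0, v≡1 (mod 3); (1|3)=+1, (1|3)=+1; sign (−1)^0·+1^0·+1^-1 = +1.
(a,b)_∞: sgn(273)=+, sgn(-1463)=−, so +1.
(a,b)_11: α=4, u≡3; β=3, v≡8 (mod 11); (3|11)=+1, (8|11)=-1; sign (−1)^0·+1^3·-1^4 = +1.
(a,b)_2: α=-8, β=-4; u≡1, v≡1 (mod 8); ε(u)ε(v)=0·0, αω(v)=-8·0, βω(u)=-4·0; sum ≡ 0  ⇒  +1.
(a,b)_19: α=0, u≡5; β=-1, v≡14 (mod 19); (5|19)=+1, (14|19)=-1; sign (−1)^0·+1^-1·-1^0 = +1.
(a,b)_17: α=2, u≡4; β=0, v≡4 (mod 17); (4|17)=+1, (4|17)=+1; sign (−1)^0·+1^0·+1^2 = +1.
(a,b)_13: α=3, u≡11; β=0, v≡7 (mod 13); (11|13)=-1, (7|13)=-1; sign (−1)^0·-1^0·-1^3 = -1.
Ram(273, -1463) = {7, 13}; no ℚ_7-point on the conic.

[7, 13]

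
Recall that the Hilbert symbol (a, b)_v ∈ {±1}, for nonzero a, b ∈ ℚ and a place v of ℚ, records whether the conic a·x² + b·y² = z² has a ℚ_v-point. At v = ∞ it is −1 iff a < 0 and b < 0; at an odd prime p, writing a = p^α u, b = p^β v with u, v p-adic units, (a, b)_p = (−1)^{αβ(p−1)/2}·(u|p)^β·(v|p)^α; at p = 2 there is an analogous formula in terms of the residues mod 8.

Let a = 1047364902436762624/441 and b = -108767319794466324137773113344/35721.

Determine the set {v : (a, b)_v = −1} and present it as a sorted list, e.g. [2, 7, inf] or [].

(a, b) ≡ (164749, -157586) mod (ℚ^×)²; places V = {2, 3, 7, 11, 13, 19, 23, 29, ∞}.
(a,b)_7: α=-2, u≡4; β=-2, v≡3 (mod 7); (4|7)=+1, (3|7)=-1; sign (−1)^0·+1^-2·-1^-2 = +1.
(a,b)_19: α=3, u≡17; β=5, v≡17 (mod 19); (17|19)=+1, (17|19)=+1; sign (−1)^1·+1^5·+1^3 = -1.
(a,b)_∞: sgn(164749)=+, sgn(-157586)=−, so +1.
(a,b)_11: α=2, u≡8; β=3, v≡2 (mod 11); (8|11)=-1, (2|11)=-1; sign (−1)^0·-1^3·-1^2 = -1.
(a,b)_2: α=10, β=13; u≡5, v≡7 (mod 8); ε(u)ε(v)=0·1, αω(v)=10·0, βω(u)=13·1; sum ≡ 1  ⇒  -1.
(a,b)_29: α=3, u≡27; β=5, v≡15 (mod 29); (27|29)=-1, (15|29)=-1; sign (−1)^0·-1^5·-1^3 = +1.
(a,b)_13: α=3, u≡11; β=5, v≡7 (mod 13); (11|13)=-1, (7|13)=-1; sign (−1)^0·-1^5·-1^3 = +1.
(a,b)_3: α=-2, u≡1; β=-6, v≡1 (mod 3); (1|3)=+1, (1|3)=+1; sign (−1)^0·+1^-6·+1^-2 = +1.
(a,b)_23: α=1, u≡14; β=2, v≡22 (mod 23); (14|23)=-1, (22|23)=-1; sign (−1)^0·-1^2·-1^1 = -1.
(164749, -157586 / ℚ) ramifies at {2, 11, 19, 23}: a division algebra.

[2, 11, 19, 23]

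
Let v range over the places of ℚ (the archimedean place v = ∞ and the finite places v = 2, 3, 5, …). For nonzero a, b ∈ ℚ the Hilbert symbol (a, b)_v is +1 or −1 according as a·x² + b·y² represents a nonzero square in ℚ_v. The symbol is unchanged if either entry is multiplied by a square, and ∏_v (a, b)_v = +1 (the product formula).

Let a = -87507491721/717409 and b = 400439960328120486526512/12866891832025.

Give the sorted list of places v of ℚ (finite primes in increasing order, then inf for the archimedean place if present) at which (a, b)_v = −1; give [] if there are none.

(a, b) ≡ (-969, 323) mod (ℚ^×)²; places V = {2, 3, 5, 7, 11, 13, 17, 19, 43, ∞}.
(a,b)_19: α=1, u≡5; β=3, v≡6 (mod 19); (5|19)=+1, (6|19)=+1; sign (−1)^1·+1^3·+1^1 = -1.
(a,b)_5: α=0, u≡1; β=-2, v≡2 (mod 5); (1|5)=+1, (2|5)=-1; sign (−1)^0·+1^-2·-1^0 = +1.
(a,b)_2: α=0, β=4; u≡7, v≡3 (mod 8); ε(u)ε(v)=1·1, αω(v)=0·1, βω(u)=4·0; sum ≡ 1  ⇒  -1.
(a,b)_17: α=3, u≡3; β=9, v≡2 (mod 17); (3|17)=-1, (2|17)=+1; sign (−1)^0·-1^9·+1^3 = -1.
(a,b)_13: α=2, u≡7; β=0, v≡11 (mod 13); (7|13)=-1, (11|13)=-1; sign (−1)^0·-1^0·-1^2 = +1.
(a,b)_11: α=-4, u≡2; β=-8, v≡5 (mod 11); (2|11)=-1, (5|11)=+1; sign (−1)^0·-1^-8·+1^-4 = +1.
(a,b)_43: α=2, u≡18; β=4, v≡20 (mod 43); (18|43)=-1, (20|43)=-1; sign (−1)^0·-1^4·-1^2 = +1.
(a,b)_∞: sgn(-969)=−, sgn(323)=+, so +1.
(a,b)_7: α=-2, u≡2; β=-4, v≡4 (mod 7); (2|7)=+1, (4|7)=+1; sign (−1)^0·+1^-4·+1^-2 = +1.
(a,b)_3: α=1, u≡1; β=2, v≡2 (mod 3); (1|3)=+1, (2|3)=-1; sign (−1)^0·+1^2·-1^1 = -1.
(-969, 323 / ℚ) ramifies at {2, 3, 17, 19}: a division algebra.

[2, 3, 17, 19]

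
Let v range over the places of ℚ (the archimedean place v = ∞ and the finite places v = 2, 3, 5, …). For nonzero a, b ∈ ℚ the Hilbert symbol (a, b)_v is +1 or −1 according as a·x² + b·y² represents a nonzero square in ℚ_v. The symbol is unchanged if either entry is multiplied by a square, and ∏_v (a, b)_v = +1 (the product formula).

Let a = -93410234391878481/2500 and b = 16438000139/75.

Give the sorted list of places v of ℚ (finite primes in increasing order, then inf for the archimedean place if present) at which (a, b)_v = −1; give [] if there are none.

Mod squares: a ≡ -1275681, b ≡ 33. Check v ∈ {∞, 2, 3, 5, 7, 11, 29, 31, 43}.
v=31: a=31^3·(≡15), b=31^2·(≡20) mod 31; (15|31)=-1, (20|31)=+1; (−1)^{3·2·15}·(-1)^2·(+1)^3 = +1.
v=∞: -1275681 < 0 and 33 > 0  ⇒  (a,b)_∞ = +1.
v=5: a=5^-4·(≡1), b=5^-2·(≡3) mod 5; (1|5)=+1, (3|5)=-1; (−1)^{-4·-2·2}·(+1)^-2·(-1)^-4 = +1.
v=2: v_2(a)=-2, v_2(b)=0; units ≡ 7, 1 (mod 8); ε·ε+αω+βω = 1·0+-2·0+0·0 ≡ 0  ⇒  (a,b)_2 = +1.
v=3: a=3^1·(≡2), b=3^-1·(≡2) mod 3; (2|3)=-1, (2|3)=-1; (−1)^{1·-1·1}·(-1)^-1·(-1)^1 = -1.
v=29: a=29^3·(≡23), b=29^2·(≡16) mod 29; (23|29)=+1, (16|29)=+1; (−1)^{3·2·14}·(+1)^2·(+1)^3 = +1.
v=11: a=11^1·(≡8), b=11^1·(≡1) mod 11; (8|11)=-1, (1|11)=+1; (−1)^{1·1·5}·(-1)^1·(+1)^1 = +1.
v=7: a=7^2·(≡5), b=7^0·(≡3) mod 7; (5|7)=-1, (3|7)=-1; (−1)^{2·0·3}·(-1)^0·(-1)^2 = +1.
v=43: a=43^3·(≡5), b=43^2·(≡27) mod 43; (5|43)=-1, (27|43)=-1; (−1)^{3·2·21}·(-1)^2·(-1)^3 = -1.
(-1275681, 33 / ℚ) ramifies at {3, 43}: a division algebra.

[3, 43]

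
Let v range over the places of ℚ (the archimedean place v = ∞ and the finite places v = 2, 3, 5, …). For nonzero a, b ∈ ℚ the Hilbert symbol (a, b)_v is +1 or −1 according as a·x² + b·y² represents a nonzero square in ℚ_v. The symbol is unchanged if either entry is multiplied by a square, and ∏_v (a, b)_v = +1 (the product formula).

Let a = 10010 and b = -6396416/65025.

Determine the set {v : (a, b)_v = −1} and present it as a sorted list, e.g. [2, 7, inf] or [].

[11, 13]

(a, b) ≡ (10010, -26) mod (ℚ^×)²; places V = {2, 3, 5, 7, 11, 13, 17, 31, ∞}.
(a,b)_7: α=1, u≡2; β=0, v≡1 (mod 7); (2|7)=+1, (1|7)=+1; sign (−1)^0·+1^0·+1^1 = +1.
(a,b)_17: α=0, u≡14; β=-2, v≡1 (mod 17); (14|17)=-1, (1|17)=+1; sign (−1)^0·-1^-2·+1^0 = +1.
(a,b)_11: α=1, u≡8; β=0, v≡10 (mod 11); (8|11)=-1, (10|11)=-1; sign (−1)^0·-1^0·-1^1 = -1.
(a,b)_2: α=1, β=9; u≡5, v≡3 (mod 8); ε(u)ε(v)=0·1, αω(v)=1·1, βω(u)=9·1; sum ≡ 0  ⇒  +1.
(a,b)_5: α=1, u≡2; β=-2, v≡4 (mod 5); (2|5)=-1, (4|5)=+1; sign (−1)^0·-1^-2·+1^1 = +1.
(a,b)_∞: sgn(10010)=+, sgn(-26)=−, so +1.
(a,b)_3: α=0, u≡2; β=-2, v≡1 (mod 3); (2|3)=-1, (1|3)=+1; sign (−1)^0·-1^-2·+1^0 = +1.
(a,b)_31: α=0, u≡28; β=2, v≡16 (mod 31); (28|31)=+1, (16|31)=+1; sign (−1)^0·+1^2·+1^0 = +1.
(a,b)_13: α=1, u≡3; β=1, v≡8 (mod 13); (3|13)=+1, (8|13)=-1; sign (−1)^0·+1^1·-1^1 = -1.
(10010, -26 / ℚ) ramifies at {11, 13}: a division algebra.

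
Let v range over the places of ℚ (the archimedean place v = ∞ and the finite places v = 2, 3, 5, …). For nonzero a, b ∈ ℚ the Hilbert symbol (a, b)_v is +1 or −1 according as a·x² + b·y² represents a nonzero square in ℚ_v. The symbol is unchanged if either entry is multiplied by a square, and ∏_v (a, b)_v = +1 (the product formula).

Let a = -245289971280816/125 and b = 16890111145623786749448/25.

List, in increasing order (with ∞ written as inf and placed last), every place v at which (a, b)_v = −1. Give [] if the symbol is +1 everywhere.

Mod squares: a ≡ -202895, b ≡ 24738. Check v ∈ {∞, 2, 3, 5, 7, 11, 17, 19, 31}.
v=2: v_2(a)=4, v_2(b)=3; units ≡ 1, 1 (mod 8); ε·ε+αω+βω = 0·0+4·0+3·0 ≡ 0  ⇒  (a,b)_2 = +1.
v=19: a=19^2·(≡5), b=19^3·(≡3) mod 19; (5|19)=+1, (3|19)=-1; (−1)^{2·3·9}·(+1)^3·(-1)^2 = +1.
v=17: a=17^1·(≡8), b=17^2·(≡12) mod 17; (8|17)=+1, (12|17)=-1; (−1)^{1·2·8}·(+1)^2·(-1)^1 = -1.
v=3: a=3^2·(≡1), b=3^1·(≡2) mod 3; (1|3)=+1, (2|3)=-1; (−1)^{2·1·1}·(+1)^1·(-1)^2 = +1.
v=31: a=31^3·(≡30), b=31^5·(≡30) mod 31; (30|31)=-1, (30|31)=-1; (−1)^{3·5·15}·(-1)^5·(-1)^3 = -1.
v=∞: -202895 < 0 and 24738 > 0  ⇒  (a,b)_∞ = +1.
v=5: a=5^-3·(≡4), b=5^-2·(≡3) mod 5; (4|5)=+1, (3|5)=-1; (−1)^{-3·-2·2}·(+1)^-2·(-1)^-3 = -1.
v=11: a=11^3·(≡8), b=11^6·(≡7) mod 11; (8|11)=-1, (7|11)=-1; (−1)^{3·6·5}·(-1)^6·(-1)^3 = -1.
v=7: a=7^1·(≡1), b=7^1·(≡3) mod 7; (1|7)=+1, (3|7)=-1; (−1)^{1·1·3}·(+1)^1·(-1)^1 = +1.
Ram(-202895, 24738) = {5, 11, 17, 31}; no ℚ_5-point on the conic.

[5, 11, 17, 31]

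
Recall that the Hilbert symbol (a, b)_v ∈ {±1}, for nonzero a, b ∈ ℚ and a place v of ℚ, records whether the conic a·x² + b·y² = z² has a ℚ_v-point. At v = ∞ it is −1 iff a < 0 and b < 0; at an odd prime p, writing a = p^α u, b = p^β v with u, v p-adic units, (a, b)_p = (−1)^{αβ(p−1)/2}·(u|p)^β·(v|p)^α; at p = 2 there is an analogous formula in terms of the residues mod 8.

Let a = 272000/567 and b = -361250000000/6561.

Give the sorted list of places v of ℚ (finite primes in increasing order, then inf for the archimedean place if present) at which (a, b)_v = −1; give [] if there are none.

[5, 7]

(a, b) ≡ (1190, -2) mod (ℚ^×)²; places V = {2, 3, 5, 7, 17, ∞}.
(a,b)_∞: sgn(1190)=+, sgn(-2)=−, so +1.
(a,b)_2: α=7, β=7; u≡3, v≡7 (mod 8); ε(u)ε(v)=1·1, αω(v)=7·0, βω(u)=7·1; sum ≡ 0  ⇒  +1.
(a,b)_7: α=-1, u≡2; β=0, v≡3 (mod 7); (2|7)=+1, (3|7)=-1; sign (−1)^0·+1^0·-1^-1 = -1.
(a,b)_3: α=-4, u≡2; β=-8, v≡1 (mod 3); (2|3)=-1, (1|3)=+1; sign (−1)^0·-1^-8·+1^-4 = +1.
(a,b)_17: α=1, u≡9; β=2, v≡13 (mod 17); (9|17)=+1, (13|17)=+1; sign (−1)^0·+1^2·+1^1 = +1.
(a,b)_5: α=3, u≡3; β=10, v≡3 (mod 5); (3|5)=-1, (3|5)=-1; sign (−1)^0·-1^10·-1^3 = -1.
Ram(1190, -2) = {5, 7}; no ℚ_5-point on the conic.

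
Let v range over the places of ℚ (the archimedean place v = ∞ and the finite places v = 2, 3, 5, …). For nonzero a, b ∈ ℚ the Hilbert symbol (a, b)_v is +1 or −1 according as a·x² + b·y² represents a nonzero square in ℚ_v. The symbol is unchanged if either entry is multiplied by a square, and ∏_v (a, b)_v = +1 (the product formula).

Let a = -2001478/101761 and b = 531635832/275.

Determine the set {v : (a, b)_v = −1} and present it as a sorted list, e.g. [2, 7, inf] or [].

[3, 13, 37, 43]

Mod squares: a ≡ -1462, b ≡ 162444282. Check v ∈ {∞, 2, 3, 5, 7, 11, 13, 17, 29, 37, 43}.
v=5: a=5^0·(≡2), b=5^-2·(≡2) mod 5; (2|5)=-1, (2|5)=-1; (−1)^{0·-2·2}·(-1)^-2·(-1)^0 = +1.
v=37: a=37^2·(≡5), b=37^1·(≡25) mod 37; (5|37)=-1, (25|37)=+1; (−1)^{2·1·18}·(-1)^1·(+1)^2 = -1.
v=43: a=43^1·(≡1), b=43^1·(≡13) mod 43; (1|43)=+1, (13|43)=+1; (−1)^{1·1·21}·(+1)^1·(+1)^1 = -1.
v=11: a=11^-2·(≡1), b=11^-1·(≡8) mod 11; (1|11)=+1, (8|11)=-1; (−1)^{-2·-1·5}·(+1)^-1·(-1)^-2 = +1.
v=13: a=13^0·(≡8), b=13^1·(≡1) mod 13; (8|13)=-1, (1|13)=+1; (−1)^{0·1·6}·(-1)^1·(+1)^0 = -1.
v=3: a=3^0·(≡2), b=3^3·(≡2) mod 3; (2|3)=-1, (2|3)=-1; (−1)^{0·3·1}·(-1)^3·(-1)^0 = -1.
v=29: a=29^-2·(≡3), b=29^0·(≡25) mod 29; (3|29)=-1, (25|29)=+1; (−1)^{-2·0·14}·(-1)^0·(+1)^-2 = +1.
v=∞: -1462 < 0 and 162444282 > 0  ⇒  (a,b)_∞ = +1.
v=7: a=7^0·(≡2), b=7^1·(≡3) mod 7; (2|7)=+1, (3|7)=-1; (−1)^{0·1·3}·(+1)^1·(-1)^0 = +1.
v=17: a=17^1·(≡9), b=17^1·(≡2) mod 17; (9|17)=+1, (2|17)=+1; (−1)^{1·1·8}·(+1)^1·(+1)^1 = +1.
v=2: v_2(a)=1, v_2(b)=3; units ≡ 5, 5 (mod 8); ε·ε+αω+βω = 0·0+1·1+3·1 ≡ 0  ⇒  (a,b)_2 = +1.
Ram(-1462, 162444282) = {3, 13, 37, 43}; no ℚ_3-point on the conic.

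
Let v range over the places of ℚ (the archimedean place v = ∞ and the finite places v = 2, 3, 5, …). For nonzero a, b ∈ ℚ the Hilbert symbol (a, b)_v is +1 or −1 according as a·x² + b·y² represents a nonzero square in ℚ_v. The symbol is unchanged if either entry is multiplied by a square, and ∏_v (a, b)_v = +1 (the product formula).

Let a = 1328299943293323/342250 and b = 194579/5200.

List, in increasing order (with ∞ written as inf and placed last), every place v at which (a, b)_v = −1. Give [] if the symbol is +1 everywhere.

Mod squares: a ≡ 30, b ≡ 143. Check v ∈ {∞, 2, 3, 5, 7, 11, 13, 19, 37}.
v=5: a=5^-3·(≡1), b=5^-2·(≡3) mod 5; (1|5)=+1, (3|5)=-1; (−1)^{-3·-2·2}·(+1)^-2·(-1)^-3 = -1.
v=3: a=3^3·(≡1), b=3^0·(≡2) mod 3; (1|3)=+1, (2|3)=-1; (−1)^{3·0·1}·(+1)^0·(-1)^3 = -1.
v=19: a=19^0·(≡16), b=19^2·(≡2) mod 19; (16|19)=+1, (2|19)=-1; (−1)^{0·2·9}·(+1)^2·(-1)^0 = +1.
v=2: v_2(a)=-1, v_2(b)=-4; units ≡ 7, 7 (mod 8); ε·ε+αω+βω = 1·1+-1·0+-4·0 ≡ 1  ⇒  (a,b)_2 = -1.
v=13: a=13^4·(≡3), b=13^-1·(≡6) mod 13; (3|13)=+1, (6|13)=-1; (−1)^{4·-1·6}·(+1)^-1·(-1)^4 = +1.
v=7: a=7^6·(≡4), b=7^2·(≡5) mod 7; (4|7)=+1, (5|7)=-1; (−1)^{6·2·3}·(+1)^2·(-1)^6 = +1.
v=11: a=11^4·(≡8), b=11^1·(≡7) mod 11; (8|11)=-1, (7|11)=-1; (−1)^{4·1·5}·(-1)^1·(-1)^4 = -1.
v=37: a=37^-2·(≡16), b=37^0·(≡22) mod 37; (16|37)=+1, (22|37)=-1; (−1)^{-2·0·18}·(+1)^0·(-1)^-2 = +1.
v=∞: 30 > 0 and 143 > 0  ⇒  (a,b)_∞ = +1.
Ram(30, 143) = {2, 3, 5, 11}; no ℚ_2-point on the conic.

[2, 3, 5, 11]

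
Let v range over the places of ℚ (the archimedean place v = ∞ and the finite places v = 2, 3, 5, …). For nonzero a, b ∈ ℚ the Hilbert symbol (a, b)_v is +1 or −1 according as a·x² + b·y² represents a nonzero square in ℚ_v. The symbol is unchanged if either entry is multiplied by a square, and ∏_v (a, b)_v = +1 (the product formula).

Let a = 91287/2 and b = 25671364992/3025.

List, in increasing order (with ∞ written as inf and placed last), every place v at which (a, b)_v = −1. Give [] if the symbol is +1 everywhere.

(a, b) ≡ (46, 598) mod (ℚ^×)²; places V = {2, 3, 5, 7, 11, 13, 23, ∞}.
(a,b)_13: α=0, u≡7; β=3, v≡7 (mod 13); (7|13)=-1, (7|13)=-1; sign (−1)^0·-1^3·-1^0 = -1.
(a,b)_5: α=0, u≡1; β=-2, v≡2 (mod 5); (1|5)=+1, (2|5)=-1; sign (−1)^0·+1^-2·-1^0 = +1.
(a,b)_11: α=0, u≡10; β=-2, v≡3 (mod 11); (10|11)=-1, (3|11)=+1; sign (−1)^0·-1^-2·+1^0 = +1.
(a,b)_23: α=1, u≡18; β=1, v≡8 (mod 23); (18|23)=+1, (8|23)=+1; sign (−1)^1·+1^1·+1^1 = -1.
(a,b)_3: α=4, u≡1; β=4, v≡1 (mod 3); (1|3)=+1, (1|3)=+1; sign (−1)^0·+1^4·+1^4 = +1.
(a,b)_7: α=2, u≡4; β=2, v≡5 (mod 7); (4|7)=+1, (5|7)=-1; sign (−1)^0·+1^2·-1^2 = +1.
(a,b)_2: α=-1, β=7; u≡7, v≡3 (mod 8); ε(u)ε(v)=1·1, αω(v)=-1·1, βω(u)=7·0; sum ≡ 0  ⇒  +1.
(a,b)_∞: sgn(46)=+, sgn(598)=+, so +1.
(46, 598 / ℚ) ramifies at {13, 23}: a division algebra.

[13, 23]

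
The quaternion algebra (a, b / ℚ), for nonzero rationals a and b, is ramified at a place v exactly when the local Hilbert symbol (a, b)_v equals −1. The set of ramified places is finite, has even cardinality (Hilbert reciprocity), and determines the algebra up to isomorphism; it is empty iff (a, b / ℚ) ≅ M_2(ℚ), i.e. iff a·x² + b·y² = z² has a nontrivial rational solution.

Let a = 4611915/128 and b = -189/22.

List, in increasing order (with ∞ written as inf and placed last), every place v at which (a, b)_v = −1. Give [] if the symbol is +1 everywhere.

Mod squares: a ≡ 70, b ≡ -462. Check v ∈ {∞, 2, 3, 5, 7, 11}.
v=2: v_2(a)=-7, v_2(b)=-1; units ≡ 3, 1 (mod 8); ε·ε+αω+βω = 1·0+-7·0+-1·1 ≡ 1  ⇒  (a,b)_2 = -1.
v=7: a=7^1·(≡6), b=7^1·(≡1) mod 7; (6|7)=-1, (1|7)=+1; (−1)^{1·1·3}·(-1)^1·(+1)^1 = +1.
v=5: a=5^1·(≡1), b=5^0·(≡3) mod 5; (1|5)=+1, (3|5)=-1; (−1)^{1·0·2}·(+1)^0·(-1)^1 = -1.
v=3: a=3^2·(≡1), b=3^3·(≡2) mod 3; (1|3)=+1, (2|3)=-1; (−1)^{2·3·1}·(+1)^3·(-1)^2 = +1.
v=11: a=11^4·(≡1), b=11^-1·(≡10) mod 11; (1|11)=+1, (10|11)=-1; (−1)^{4·-1·5}·(+1)^-1·(-1)^4 = +1.
v=∞: 70 > 0 and -462 < 0  ⇒  (a,b)_∞ = +1.
Ram(70, -462) = {2, 5}; no ℚ_2-point on the conic.

[2, 5]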